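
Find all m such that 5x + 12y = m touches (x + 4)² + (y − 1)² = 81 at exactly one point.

Tangency holds when the distance from the centre (−4, 1) to the line equals the radius 9:
|5·(−4) + 12·1 − m| / √169 = 9
|m − (−8)| = 9·13, so m = 109 or m = −125.

m = −125 or m = 109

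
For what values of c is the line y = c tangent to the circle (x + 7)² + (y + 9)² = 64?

c = −17 or c = −1

The line touches the circle iff its distance from (−7, −9) is 8:
|0·(−7) + 1·(−9) − c| / √1 = 8
|c − (−9)| = 8, so c = −1 or c = −17.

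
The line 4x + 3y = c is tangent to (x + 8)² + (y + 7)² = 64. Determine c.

c = −93 or c = −13

The line touches the circle iff its distance from (−8, −7) is 8:
|4·(−8) + 3·(−7) − c| / √25 = 8
|c − (−53)| = 8·5, so c = −13 or c = −93.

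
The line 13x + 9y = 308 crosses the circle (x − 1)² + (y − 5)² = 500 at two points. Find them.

(5, 27) and (23, 1)

Express y = (308 − 13x)/9 and substitute into the circle:
250x² − 7000x + 28750 = 0  ⟹  x² − 28x + 115 = 0
x = 23 or x = 5, giving (23, 1) and (5, 27).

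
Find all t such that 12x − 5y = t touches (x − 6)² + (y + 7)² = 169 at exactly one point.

t = −62 or t = 276

The line touches the circle iff its distance from (6, −7) is 13:
|12·6 − 5·(−7) − t| / √169 = 13
|t − (107)| = 13·13, so t = 276 or t = −62.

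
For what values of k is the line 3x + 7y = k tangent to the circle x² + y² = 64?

k = ±8√58

For a tangent, require d(centre, line) = r = 8.
|3·0 + 7·0 − k| / √58 = 8
|k| = 8√58.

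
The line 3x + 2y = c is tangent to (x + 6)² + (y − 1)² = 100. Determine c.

For a tangent, require d(centre, line) = r = 10.
|3·(−6) + 2·1 − c| / √13 = 10
|c − (−16)| = 10√13.

c = −16 ± 10√13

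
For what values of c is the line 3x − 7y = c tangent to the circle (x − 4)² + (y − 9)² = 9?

Tangency holds when the distance from the centre (4, 9) to the line equals the radius 3:
|3·4 − 7·9 − c| / √58 = 3
|c − (−51)| = 3√58.

c = −51 ± 3√58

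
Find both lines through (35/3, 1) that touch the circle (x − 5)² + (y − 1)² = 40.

Write the tangent as mx − y + (1 − m·(35/3)) = 0 and set its distance from the centre to 2√10:
[m·(−20/3) − (0)]² = 40(m² + 1)
m² − 9 = 0, so m = 3 or m = −3.
Through (35/3, 1) these give 3x − y = 34 and 3x + y = 36.

3x − y = 34 and 3x + y = 36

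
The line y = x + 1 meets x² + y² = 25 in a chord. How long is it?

Express y = x + 1 and substitute into the circle:
2x² + 2x − 24 = 0  ⟹  x² + x − 12 = 0
x = 3 or x = −4, giving (3, 4) and (−4, −3).
|(3, 4) − (−4, −3)| = √((7)² + (7)²) = 7√2.

7√2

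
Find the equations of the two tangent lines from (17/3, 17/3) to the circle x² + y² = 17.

x − 4y = −17 and 4x − y = 17

Let a tangent through (17/3, 17/3) have slope m. Its distance from (0, 0) must equal √17:
(−17/3m − (−17/3))² = 17(m² + 1)
4m² − 17m + 4 = 0, so m = 1/4 or m = 4.
Through (17/3, 17/3) these give x − 4y = −17 and 4x − y = 17.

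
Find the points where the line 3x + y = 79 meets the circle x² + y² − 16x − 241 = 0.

(24, 7) and (25, 4)

Express y = −3x + 79 and substitute into the circle:
10x² − 490x + 6000 = 0  ⟹  x² − 49x + 600 = 0
x = 25 or x = 24, giving (25, 4) and (24, 7).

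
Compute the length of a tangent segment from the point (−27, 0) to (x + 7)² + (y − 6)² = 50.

Centre (−7, 6), r² = 50. |PO|² = (−20)² + (−6)² = 436.
Power of the point: PT² = |PO|² − r² = 386, so PT = √386.

√386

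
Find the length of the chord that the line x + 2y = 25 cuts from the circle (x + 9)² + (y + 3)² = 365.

Centre (−9, −3), r² = 365. Perpendicular distance d from centre to line = |−40| / √5 = 40/√5.
Half the chord is √(r² − d²) = √(45), so the full chord is 6√5.

6√5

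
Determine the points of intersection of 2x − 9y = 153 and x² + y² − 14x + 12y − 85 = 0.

Express y = (−153 + 2x)/9 and substitute into the circle:
85x² − 1530x = 0  ⟹  x² − 18x = 0
x = 18 or x = 0, giving (18, −13) and (0, −17).

(0, −17) and (18, −13)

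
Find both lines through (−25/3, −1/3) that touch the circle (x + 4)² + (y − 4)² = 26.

A line y − (−1/3) = m(x − (−25/3)) is tangent when its distance from (−4, 4) is √26:
[m·(13/3) − (13/3)]² = 26(m² + 1)
5m² + 26m + 5 = 0, so m = −5 or m = −1/5.
Through (−25/3, −1/3) these give 5x + y = −42 and x + 5y = −10.

5x + y = −42 and x + 5y = −10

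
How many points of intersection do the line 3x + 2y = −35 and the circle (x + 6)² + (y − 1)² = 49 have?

2

Substituting the line into the circle gives 13x² + 270x + 1317 = 0.
Δ = 72900 − 68484 = 4416.
Two real roots: the line is a secant.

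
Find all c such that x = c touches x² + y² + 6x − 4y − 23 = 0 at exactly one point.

c = −9 or c = 3

The line touches the circle iff its distance from (−3, 2) is 6:
|1·(−3) + 0·2 − c| / √1 = 6
|c − (−3)| = 6, so c = 3 or c = −9.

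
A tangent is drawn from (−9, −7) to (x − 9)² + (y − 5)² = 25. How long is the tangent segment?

√443

With centre O = (9, 5), |OP|² = 468 and r² = 25.
By the tangent–radius right angle, tangent length = √(|PO|² − r²) = √443.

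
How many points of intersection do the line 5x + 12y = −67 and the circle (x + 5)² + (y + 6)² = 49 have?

d² = (5·(−5) + 12·(−6) − (−67))²/169 = 900/169; r² = 49.
Since d² < r², the line cuts the circle twice.

2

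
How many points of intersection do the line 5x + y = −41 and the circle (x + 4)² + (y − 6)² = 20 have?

Centre (−4, 6), r² = 20. Distance² from centre to line = (27)²/26 = 729/26.
Since d² > r², the line lies outside the circle.

0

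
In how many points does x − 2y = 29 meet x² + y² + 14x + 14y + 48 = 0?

d² = (1·(−7) − 2·(−7) − (29))²/5 = 484/5; r² = 50.
Since d² > r², the line lies outside the circle.

0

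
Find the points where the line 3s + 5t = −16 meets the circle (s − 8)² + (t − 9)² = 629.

(−17, 7) and (18, −14)

Substitute t = (−16 − 3s)/5:
34s² − 34s − 10404 = 0  ⟹  s² − s − 306 = 0
s = 18 or s = −17, giving (18, −14) and (−17, 7).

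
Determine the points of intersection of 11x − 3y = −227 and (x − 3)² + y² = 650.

Express y = (227 + 11x)/3 and substitute into the circle:
130x² + 4940x + 45760 = 0  ⟹  x² + 38x + 352 = 0
x = −16 or x = −22, giving (−16, 17) and (−22, −5).

(−22, −5) and (−16, 17)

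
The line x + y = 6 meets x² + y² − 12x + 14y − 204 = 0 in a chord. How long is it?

23√2

Centre (6, −7), r² = 289. Perpendicular distance d from centre to line = |−7| / √2 = 7/√2.
Chord = 2√(r² − d²) = 2·√(529/2) = 23√2.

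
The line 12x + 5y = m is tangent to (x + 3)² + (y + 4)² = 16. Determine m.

m = −108 or m = −4

The line touches the circle iff its distance from (−3, −4) is 4:
|12·(−3) + 5·(−4) − m| / √169 = 4
|m − (−56)| = 4·13, so m = −4 or m = −108.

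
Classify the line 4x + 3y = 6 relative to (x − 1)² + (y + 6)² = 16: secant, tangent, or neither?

tangent

Substituting the line into the circle gives 25x² − 210x + 441 = 0.
Discriminant = (−210)² − 4·25·(441) = 0.
A repeated root: the line is tangent.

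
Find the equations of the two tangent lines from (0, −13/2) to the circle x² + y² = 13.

Write the tangent as mx − y + (−13/2 − m·(0)) = 0 and set its distance from the centre to √13:
(0m − (13/2))² = 13(m² + 1)
4m² − 9 = 0, so m = 3/2 or m = −3/2.
Through (0, −13/2) these give 3x − 2y = 13 and 3x + 2y = −13.

3x − 2y = 13 and 3x + 2y = −13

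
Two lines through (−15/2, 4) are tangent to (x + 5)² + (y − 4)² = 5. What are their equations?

Let a tangent through (−15/2, 4) have slope m. Its distance from (−5, 4) must equal √5:
[m·(5/2) − (0)]² = 5(m² + 1)
m² − 4 = 0, so m = −2 or m = 2.
With m = −2: 2x + y = −11. With m = 2: 2x − y = −19.

2x + y = −11 and 2x − y = −19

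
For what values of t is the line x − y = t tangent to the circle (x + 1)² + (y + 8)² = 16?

Tangency holds when the distance from the centre (−1, −8) to the line equals the radius 4:
|1·(−1) − 1·(−8) − t| / √2 = 4
|t − (7)| = 4√2.

t = 7 ± 4√2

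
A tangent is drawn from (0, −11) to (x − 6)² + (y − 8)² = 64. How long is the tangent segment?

The centre is (6, 8) and r = 8. The square of the distance from P to the centre is 36 + 361 = 397.
By the tangent–radius right angle, tangent length = √(|PO|² − r²) = √333 = 3√37.

3√37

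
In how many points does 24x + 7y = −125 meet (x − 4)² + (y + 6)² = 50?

0

Substituting the line into the circle gives 625x² + 3592x + 5223 = 0.
Discriminant = (3592)² − 4·625·(5223) = −155036 < 0.
No real roots: the line does not meet the circle.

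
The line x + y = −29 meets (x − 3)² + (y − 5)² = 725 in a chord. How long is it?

The distance from (3, 5) to the line is 37/√2, and r² = 725.
Half the chord is √(r² − d²) = √(81/2), so the full chord is 9√2.

9√2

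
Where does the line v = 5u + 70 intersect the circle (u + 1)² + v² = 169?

From the line, v = 5u + 70. Substituting:
26u² + 702u + 4732 = 0  ⟹  u² + 27u + 182 = 0
u = −13 or u = −14, giving (−13, 5) and (−14, 0).

(−14, 0) and (−13, 5)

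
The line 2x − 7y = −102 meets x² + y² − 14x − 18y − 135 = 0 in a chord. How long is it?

4√53

Centre (7, 9), r² = 265. Perpendicular distance d from centre to line = |53| / √53 = 53/√53.
Chord = 2√(r² − d²) = 2·√(212) = 4√53.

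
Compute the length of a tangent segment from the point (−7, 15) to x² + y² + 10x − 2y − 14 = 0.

4√10

The centre is (−5, 1) and r = 2√10. The square of the distance from P to the centre is 4 + 196 = 200.
The tangent meets the radius at right angles, so tangent² = |PO|² − r² = 200 − 40 = 160.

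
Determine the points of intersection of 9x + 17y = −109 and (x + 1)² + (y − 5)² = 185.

Substitute y = (−109 − 9x)/17:
370x² + 4070x − 15540 = 0  ⟹  x² + 11x − 42 = 0
x = 3 or x = −14, giving (3, −8) and (−14, 1).

(−14, 1) and (3, −8)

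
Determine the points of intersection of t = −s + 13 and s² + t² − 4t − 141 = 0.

(−1, 14) and (12, 1)

From the line, t = −s + 13. Substituting:
2s² − 22s − 24 = 0  ⟹  s² − 11s − 12 = 0
s = 12 or s = −1, giving (12, 1) and (−1, 14).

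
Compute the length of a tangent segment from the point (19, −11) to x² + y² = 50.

Centre (0, 0), r² = 50. |PO|² = (19)² + (−11)² = 482.
Power of the point: PT² = |PO|² − r² = 432, so PT = 12√3.

12√3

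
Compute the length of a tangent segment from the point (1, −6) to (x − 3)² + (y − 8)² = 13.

√187

The centre is (3, 8) and r = √13. The square of the distance from P to the centre is 4 + 196 = 200.
Power of the point: PT² = |PO|² − r² = 187, so PT = √187.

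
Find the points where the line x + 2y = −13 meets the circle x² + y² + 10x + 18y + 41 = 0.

Express y = (−13 − x)/2 and substitute into the circle:
5x² + 30x − 135 = 0  ⟹  x² + 6x − 27 = 0
x = 3 or x = −9, giving (3, −8) and (−9, −2).

(−9, −2) and (3, −8)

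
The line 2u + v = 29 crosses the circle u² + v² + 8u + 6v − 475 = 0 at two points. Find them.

Express v = −2u + 29 and substitute into the circle:
5u² − 120u + 540 = 0  ⟹  u² − 24u + 108 = 0
u = 18 or u = 6, giving (18, −7) and (6, 17).

(6, 17) and (18, −7)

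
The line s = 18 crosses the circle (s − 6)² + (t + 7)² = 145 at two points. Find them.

(18, −8) and (18, −6)

The line gives s = 18. Substituting into the circle:
t² + 14t + 48 = 0
t = −6 or t = −8, giving (18, −6) and (18, −8).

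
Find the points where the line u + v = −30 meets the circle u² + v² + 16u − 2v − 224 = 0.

(−23, −7) and (−16, −14)

Substitute v = −u − 30:
2u² + 78u + 736 = 0  ⟹  u² + 39u + 368 = 0
u = −16 or u = −23, giving (−16, −14) and (−23, −7).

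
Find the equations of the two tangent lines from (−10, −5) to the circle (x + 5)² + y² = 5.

Write the tangent as mx − y + (−5 − m·(−10)) = 0 and set its distance from the centre to √5:
(5m − (5))² = 5(m² + 1)
2m² − 5m + 2 = 0, so m = 2 or m = 1/2.
Through (−10, −5) these give 2x − y = −15 and x − 2y = 0.

2x − y = −15 and x − 2y = 0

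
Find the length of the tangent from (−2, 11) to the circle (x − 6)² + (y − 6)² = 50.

√39

Centre (6, 6), r² = 50. |PO|² = (−8)² + (5)² = 89.
By the tangent–radius right angle, tangent length = √(|PO|² − r²) = √39.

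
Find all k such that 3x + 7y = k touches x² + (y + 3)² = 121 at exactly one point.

The line touches the circle iff its distance from (0, −3) is 11:
|3·0 + 7·(−3) − k| / √58 = 11
|k − (−21)| = 11√58.

k = −21 ± 11√58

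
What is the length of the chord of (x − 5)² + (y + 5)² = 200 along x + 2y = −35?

The distance from (5, −5) to the line is 30/√5, and r² = 200.
Chord = 2√(r² − d²) = 2·√(20) = 4√5.

4√5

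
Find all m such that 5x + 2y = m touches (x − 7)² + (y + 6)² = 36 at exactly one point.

Tangency holds when the distance from the centre (7, −6) to the line equals the radius 6:
|5·7 + 2·(−6) − m| / √29 = 6
|m − (23)| = 6√29.

m = 23 ± 6√29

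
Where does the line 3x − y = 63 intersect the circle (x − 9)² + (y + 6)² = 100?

From the line, y = 3x − 63. Substituting:
10x² − 360x + 3230 = 0  ⟹  x² − 36x + 323 = 0
x = 19 or x = 17, giving (19, −6) and (17, −12).

(17, −12) and (19, −6)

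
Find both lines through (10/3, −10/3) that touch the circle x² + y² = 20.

A line y − (−10/3) = m(x − (10/3)) is tangent when its distance from (0, 0) is 2√5:
(−10/3m − (10/3))² = 20(m² + 1)
2m² − 5m + 2 = 0, so m = 1/2 or m = 2.
Through (10/3, −10/3) these give x − 2y = 10 and 2x − y = 10.

x − 2y = 10 and 2x − y = 10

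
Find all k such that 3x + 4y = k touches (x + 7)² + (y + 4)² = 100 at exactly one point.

Tangency holds when the distance from the centre (−7, −4) to the line equals the radius 10:
|3·(−7) + 4·(−4) − k| / √25 = 10
|k − (−37)| = 10·5, so k = 13 or k = −87.

k = −87 or k = 13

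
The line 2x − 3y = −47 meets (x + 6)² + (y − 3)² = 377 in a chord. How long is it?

Express y = (47 + 2x)/3 and substitute into the circle:
13x² + 260x − 1625 = 0  ⟹  x² + 20x − 125 = 0
x = 5 or x = −25, giving (5, 19) and (−25, −1).
|(5, 19) − (−25, −1)| = √((30)² + (20)²) = 10√13.

10√13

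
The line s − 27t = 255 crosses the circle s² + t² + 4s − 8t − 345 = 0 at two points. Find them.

Express t = (−255 + s)/27 and substitute into the circle:
730s² + 2190s − 131400 = 0  ⟹  s² + 3s − 180 = 0
s = 12 or s = −15, giving (12, −9) and (−15, −10).

(−15, −10) and (12, −9)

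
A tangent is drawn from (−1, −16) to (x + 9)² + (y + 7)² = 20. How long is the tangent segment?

5√5

With centre O = (−9, −7), |OP|² = 145 and r² = 20.
Power of the point: PT² = |PO|² − r² = 125, so PT = 5√5.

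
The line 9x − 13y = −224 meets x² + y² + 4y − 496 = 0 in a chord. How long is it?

The distance from (0, −2) to the line is 250/√250, and r² = 500.
Half the chord is √(r² − d²) = √(250), so the full chord is 10√10.

10√10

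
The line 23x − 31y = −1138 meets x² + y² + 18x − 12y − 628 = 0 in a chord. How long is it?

√1490

From the line, y = (1138 + 23x)/31. Substituting:
1490x² + 61090x + 268200 = 0  ⟹  x² + 41x + 180 = 0
x = −5 or x = −36, giving (−5, 33) and (−36, 10).
|(−5, 33) − (−36, 10)| = √((31)² + (23)²) = √1490.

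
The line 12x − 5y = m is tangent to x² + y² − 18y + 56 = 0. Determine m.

m = −110 or m = 20

The line touches the circle iff its distance from (0, 9) is 5:
|12·0 − 5·9 − m| / √169 = 5
|m − (−45)| = 5·13, so m = 20 or m = −110.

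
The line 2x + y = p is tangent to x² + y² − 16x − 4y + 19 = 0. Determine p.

p = 18 ± 7√5

The line touches the circle iff its distance from (8, 2) is 7:
|2·8 + 1·2 − p| / √5 = 7
|p − (18)| = 7√5.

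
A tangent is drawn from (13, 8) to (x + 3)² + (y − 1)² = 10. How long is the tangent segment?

With centre O = (−3, 1), |OP|² = 305 and r² = 10.
The tangent meets the radius at right angles, so tangent² = |PO|² − r² = 305 − 10 = 295.

√295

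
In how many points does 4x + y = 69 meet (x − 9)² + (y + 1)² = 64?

0

Centre (9, −1), r² = 64. Distance² from centre to line = (−34)²/17 = 68.
Since d² > r², the line lies outside the circle.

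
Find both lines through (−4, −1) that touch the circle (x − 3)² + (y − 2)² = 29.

5x − 2y = −18 and 2x + 5y = −13

Let a tangent through (−4, −1) have slope m. Its distance from (3, 2) must equal √29:
(7m − (3))² = 29(m² + 1)
10m² − 21m − 10 = 0, so m = 5/2 or m = −2/5.
With m = 5/2: 5x − 2y = −18. With m = −2/5: 2x + 5y = −13.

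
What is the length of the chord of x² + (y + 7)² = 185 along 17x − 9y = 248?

√370

Centre (0, −7), r² = 185. Perpendicular distance d from centre to line = |−185| / √370 = 185/√370.
Half the chord is √(r² − d²) = √(185/2), so the full chord is √370.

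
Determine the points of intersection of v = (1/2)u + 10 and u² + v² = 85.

Express v = (20 + u)/2 and substitute into the circle:
5u² + 40u + 60 = 0  ⟹  u² + 8u + 12 = 0
u = −2 or u = −6, giving (−2, 9) and (−6, 7).

(−6, 7) and (−2, 9)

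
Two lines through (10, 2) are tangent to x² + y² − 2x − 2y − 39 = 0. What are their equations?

5x − 4y = 42 and 4x + 5y = 50

Let a tangent through (10, 2) have slope m. Its distance from (1, 1) must equal √41:
(−9m − (−1))² = 41(m² + 1)
20m² − 9m − 20 = 0, so m = 5/4 or m = −4/5.
Through (10, 2) these give 5x − 4y = 42 and 4x + 5y = 50.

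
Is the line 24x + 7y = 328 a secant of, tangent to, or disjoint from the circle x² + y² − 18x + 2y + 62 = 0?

disjoint

Centre (9, −1), r² = 20. Distance² from centre to line = (−119)²/625 = 14161/625.
Since d² > r², the line lies outside the circle.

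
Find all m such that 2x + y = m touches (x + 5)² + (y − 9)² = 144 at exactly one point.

m = −1 ± 12√5

Tangency holds when the distance from the centre (−5, 9) to the line equals the radius 12:
|2·(−5) + 1·9 − m| / √5 = 12
|m − (−1)| = 12√5.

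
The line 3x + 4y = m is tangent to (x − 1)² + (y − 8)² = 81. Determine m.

Tangency holds when the distance from the centre (1, 8) to the line equals the radius 9:
|3·1 + 4·8 − m| / √25 = 9
|m − (35)| = 9·5, so m = 80 or m = −10.

m = −10 or m = 80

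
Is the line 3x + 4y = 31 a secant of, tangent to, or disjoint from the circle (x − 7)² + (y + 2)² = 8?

Centre (7, −2), r² = 8. Distance² from centre to line = (−18)²/25 = 324/25.
Since d² > r², the line lies outside the circle.

disjoint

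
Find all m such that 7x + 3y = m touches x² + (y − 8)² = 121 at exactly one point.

For a tangent, require d(centre, line) = r = 11.
|7·0 + 3·8 − m| / √58 = 11
|m − (24)| = 11√58.

m = 24 ± 11√58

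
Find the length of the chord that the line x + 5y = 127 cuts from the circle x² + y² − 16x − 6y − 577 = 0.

The distance from (8, 3) to the line is 104/√26, and r² = 650.
Half the chord is √(r² − d²) = √(234), so the full chord is 6√26.

6√26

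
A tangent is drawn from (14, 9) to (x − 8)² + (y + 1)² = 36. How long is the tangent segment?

The centre is (8, −1) and r = 6. The square of the distance from P to the centre is 36 + 100 = 136.
Power of the point: PT² = |PO|² − r² = 100, so PT = 10.

10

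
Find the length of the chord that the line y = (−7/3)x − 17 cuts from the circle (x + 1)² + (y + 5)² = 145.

3√58

The distance from (−1, −5) to the line is 29/√58, and r² = 145.
Half the chord is √(r² − d²) = √(261/2), so the full chord is 3√58.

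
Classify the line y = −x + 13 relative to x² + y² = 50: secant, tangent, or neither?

Substituting the line into the circle gives 2x² − 26x + 119 = 0.
Discriminant = (−26)² − 4·2·(119) = −276 < 0.
No real roots: the line does not meet the circle.

neither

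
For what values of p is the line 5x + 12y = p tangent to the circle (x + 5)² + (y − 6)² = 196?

p = −135 or p = 229

For a tangent, require d(centre, line) = r = 14.
|5·(−5) + 12·6 − p| / √169 = 14
|p − (47)| = 14·13, so p = 229 or p = −135.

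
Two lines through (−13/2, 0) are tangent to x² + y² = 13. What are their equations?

Write the tangent as mx − y + (0 − m·(−13/2)) = 0 and set its distance from the centre to √13:
(13/2m − (0))² = 13(m² + 1)
9m² − 4 = 0, so m = 2/3 or m = −2/3.
Through (−13/2, 0) these give 2x − 3y = −13 and 2x + 3y = −13.

2x − 3y = −13 and 2x + 3y = −13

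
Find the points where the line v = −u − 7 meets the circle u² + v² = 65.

Substitute v = −u − 7:
2u² + 14u − 16 = 0  ⟹  u² + 7u − 8 = 0
u = 1 or u = −8, giving (1, −8) and (−8, 1).

(−8, 1) and (1, −8)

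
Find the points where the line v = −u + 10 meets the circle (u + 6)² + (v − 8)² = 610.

(−19, 29) and (15, −5)

From the line, v = −u + 10. Substituting:
2u² + 8u − 570 = 0  ⟹  u² + 4u − 285 = 0
u = 15 or u = −19, giving (15, −5) and (−19, 29).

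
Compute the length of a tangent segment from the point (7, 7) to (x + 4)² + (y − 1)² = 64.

√93

Centre (−4, 1), r² = 64. |PO|² = (11)² + (6)² = 157.
Power of the point: PT² = |PO|² − r² = 93, so PT = √93.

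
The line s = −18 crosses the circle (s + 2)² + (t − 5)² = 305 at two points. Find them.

(−18, −2) and (−18, 12)

The line gives s = −18. Substituting into the circle:
t² − 10t − 24 = 0
t = 12 or t = −2, giving (−18, 12) and (−18, −2).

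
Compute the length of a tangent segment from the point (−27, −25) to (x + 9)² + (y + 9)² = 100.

Centre (−9, −9), r² = 100. |PO|² = (−18)² + (−16)² = 580.
The tangent meets the radius at right angles, so tangent² = |PO|² − r² = 580 − 100 = 480.

4√30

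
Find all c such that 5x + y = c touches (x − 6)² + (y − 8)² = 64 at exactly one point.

c = 38 ± 8√26

The line touches the circle iff its distance from (6, 8) is 8:
|5·6 + 1·8 − c| / √26 = 8
|c − (38)| = 8√26.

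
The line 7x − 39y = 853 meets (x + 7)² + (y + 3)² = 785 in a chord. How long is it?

√1570

The distance from (−7, −3) to the line is 785/√1570, and r² = 785.
Chord = 2√(r² − d²) = 2·√(785/2) = √1570.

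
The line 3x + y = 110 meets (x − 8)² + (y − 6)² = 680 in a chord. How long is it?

Centre (8, 6), r² = 680. Perpendicular distance d from centre to line = |−80| / √10 = 80/√10.
Chord = 2√(r² − d²) = 2·√(40) = 4√10.

4√10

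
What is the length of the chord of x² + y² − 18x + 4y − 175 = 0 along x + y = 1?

22√2

Centre (9, −2), r² = 260. Perpendicular distance d from centre to line = |6| / √2 = 6/√2.
Chord = 2√(r² − d²) = 2·√(242) = 22√2.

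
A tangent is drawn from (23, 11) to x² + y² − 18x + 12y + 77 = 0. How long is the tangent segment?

√445

With centre O = (9, −6), |OP|² = 485 and r² = 40.
Power of the point: PT² = |PO|² − r² = 445, so PT = √445.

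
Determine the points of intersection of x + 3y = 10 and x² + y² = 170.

(−11, 7) and (13, −1)

Express y = (10 − x)/3 and substitute into the circle:
10x² − 20x − 1430 = 0  ⟹  x² − 2x − 143 = 0
x = 13 or x = −11, giving (13, −1) and (−11, 7).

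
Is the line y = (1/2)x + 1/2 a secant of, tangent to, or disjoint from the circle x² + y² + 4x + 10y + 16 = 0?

Substituting the line into the circle gives 5x² + 38x + 85 = 0.
Discriminant = (38)² − 4·5·(85) = −256 < 0.
No real roots: the line does not meet the circle.

disjoint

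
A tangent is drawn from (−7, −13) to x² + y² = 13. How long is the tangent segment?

√205

With centre O = (0, 0), |OP|² = 218 and r² = 13.
Power of the point: PT² = |PO|² − r² = 205, so PT = √205.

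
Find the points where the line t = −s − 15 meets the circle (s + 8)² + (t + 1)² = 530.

(−27, 12) and (5, −20)

From the line, t = −s − 15. Substituting:
2s² + 44s − 270 = 0  ⟹  s² + 22s − 135 = 0
s = 5 or s = −27, giving (5, −20) and (−27, 12).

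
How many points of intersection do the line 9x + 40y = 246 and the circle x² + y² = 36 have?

1

Substituting the line into the circle gives 1681x² − 4428x + 2916 = 0.
Discriminant = (−4428)² − 4·1681·(2916) = 0.
A repeated root: the line is tangent.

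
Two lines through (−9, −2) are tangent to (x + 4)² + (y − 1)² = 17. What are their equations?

x + 4y = −17 and 4x − y = −34

A line y − (−2) = m(x − (−9)) is tangent when its distance from (−4, 1) is √17:
[m·(5) − (3)]² = 17(m² + 1)
4m² − 15m − 4 = 0, so m = −1/4 or m = 4.
Through (−9, −2) these give x + 4y = −17 and 4x − y = −34.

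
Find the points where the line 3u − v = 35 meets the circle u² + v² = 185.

From the line, v = 3u − 35. Substituting:
10u² − 210u + 1040 = 0  ⟹  u² − 21u + 104 = 0
u = 13 or u = 8, giving (13, 4) and (8, −11).

(8, −11) and (13, 4)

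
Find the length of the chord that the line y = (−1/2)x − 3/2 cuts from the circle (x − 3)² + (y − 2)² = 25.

From the line, y = (−3 − x)/2. Substituting:
5x² − 10x − 15 = 0  ⟹  x² − 2x − 3 = 0
x = 3 or x = −1, giving (3, −3) and (−1, −1).
Chord length = distance between (3, −3) and (−1, −1) = √20 = 2√5.

2√5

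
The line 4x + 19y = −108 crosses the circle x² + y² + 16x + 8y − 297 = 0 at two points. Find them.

(−27, 0) and (11, −8)

From the line, y = (−108 − 4x)/19. Substituting:
377x² + 6032x − 111969 = 0  ⟹  x² + 16x − 297 = 0
x = 11 or x = −27, giving (11, −8) and (−27, 0).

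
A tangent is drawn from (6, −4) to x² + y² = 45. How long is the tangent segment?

Centre (0, 0), r² = 45. |PO|² = (6)² + (−4)² = 52.
Power of the point: PT² = |PO|² − r² = 7, so PT = √7.

√7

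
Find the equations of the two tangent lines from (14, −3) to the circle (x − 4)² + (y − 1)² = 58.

Let a tangent through (14, −3) have slope m. Its distance from (4, 1) must equal √58:
(−10m − (4))² = 58(m² + 1)
21m² + 40m − 21 = 0, so m = −7/3 or m = 3/7.
Through (14, −3) these give 7x + 3y = 89 and 3x − 7y = 63.

7x + 3y = 89 and 3x − 7y = 63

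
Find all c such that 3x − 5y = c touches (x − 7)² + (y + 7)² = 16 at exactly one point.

The line touches the circle iff its distance from (7, −7) is 4:
|3·7 − 5·(−7) − c| / √34 = 4
|c − (56)| = 4√34.

c = 56 ± 4√34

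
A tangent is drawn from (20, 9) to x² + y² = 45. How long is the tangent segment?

With centre O = (0, 0), |OP|² = 481 and r² = 45.
By the tangent–radius right angle, tangent length = √(|PO|² − r²) = √436 = 2√109.

2√109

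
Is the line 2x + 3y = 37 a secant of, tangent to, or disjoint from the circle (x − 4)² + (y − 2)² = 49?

d² = (2·4 + 3·2 − (37))²/13 = 529/13; r² = 49.
Since d² < r², the line cuts the circle twice.

secant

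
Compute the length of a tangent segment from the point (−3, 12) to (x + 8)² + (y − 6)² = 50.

With centre O = (−8, 6), |OP|² = 61 and r² = 50.
Power of the point: PT² = |PO|² − r² = 11, so PT = √11.

√11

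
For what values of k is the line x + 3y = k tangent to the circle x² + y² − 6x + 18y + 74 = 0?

k = −24 ± 4√10

The line touches the circle iff its distance from (3, −9) is 4:
|1·3 + 3·(−9) − k| / √10 = 4
|k − (−24)| = 4√10.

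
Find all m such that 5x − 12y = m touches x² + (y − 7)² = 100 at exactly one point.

m = −214 or m = 46

Tangency holds when the distance from the centre (0, 7) to the line equals the radius 10:
|5·0 − 12·7 − m| / √169 = 10
|m − (−84)| = 10·13, so m = 46 or m = −214.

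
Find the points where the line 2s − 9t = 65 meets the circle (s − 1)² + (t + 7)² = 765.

(−26, −13) and (28, −1)

Express t = (−65 + 2s)/9 and substitute into the circle:
85s² − 170s − 61880 = 0  ⟹  s² − 2s − 728 = 0
s = 28 or s = −26, giving (28, −1) and (−26, −13).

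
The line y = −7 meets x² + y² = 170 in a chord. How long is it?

From the line, y = −7. Substituting:
x² − 121 = 0
x = 11 or x = −11, giving (11, −7) and (−11, −7).
Chord length = distance between (11, −7) and (−11, −7) = √484 = 22.

22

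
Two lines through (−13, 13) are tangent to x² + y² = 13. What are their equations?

3x + 2y = −13 and 2x + 3y = 13

Let a tangent through (−13, 13) have slope m. Its distance from (0, 0) must equal √13:
(13m − (−13))² = 13(m² + 1)
6m² + 13m + 6 = 0, so m = −3/2 or m = −2/3.
With m = −3/2: 3x + 2y = −13. With m = −2/3: 2x + 3y = 13.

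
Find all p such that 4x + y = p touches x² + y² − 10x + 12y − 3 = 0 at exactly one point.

For a tangent, require d(centre, line) = r = 8.
|4·5 + 1·(−6) − p| / √17 = 8
|p − (14)| = 8√17.

p = 14 ± 8√17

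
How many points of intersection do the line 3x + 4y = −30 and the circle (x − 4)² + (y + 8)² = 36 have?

Substituting the line into the circle gives 25x² − 140x − 316 = 0.
Δ = 19600 − (−31600) = 51200.
Two real roots: the line is a secant.

2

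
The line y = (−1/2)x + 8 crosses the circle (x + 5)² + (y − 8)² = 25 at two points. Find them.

From the line, y = (16 − x)/2. Substituting:
5x² + 40x = 0  ⟹  x² + 8x = 0
x = 0 or x = −8, giving (0, 8) and (−8, 12).

(−8, 12) and (0, 8)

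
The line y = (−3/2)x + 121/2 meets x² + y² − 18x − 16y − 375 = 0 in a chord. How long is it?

Express y = (121 − 3x)/2 and substitute into the circle:
13x² − 702x + 9269 = 0  ⟹  x² − 54x + 713 = 0
x = 31 or x = 23, giving (31, 14) and (23, 26).
|(31, 14) − (23, 26)| = √((8)² + (−12)²) = 4√13.

4√13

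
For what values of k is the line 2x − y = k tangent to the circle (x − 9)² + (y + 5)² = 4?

The line touches the circle iff its distance from (9, −5) is 2:
|2·9 − 1·(−5) − k| / √5 = 2
|k − (23)| = 2√5.

k = 23 ± 2√5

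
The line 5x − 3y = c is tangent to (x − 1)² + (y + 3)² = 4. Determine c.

c = 14 ± 2√34

Tangency holds when the distance from the centre (1, −3) to the line equals the radius 2:
|5·1 − 3·(−3) − c| / √34 = 2
|c − (14)| = 2√34.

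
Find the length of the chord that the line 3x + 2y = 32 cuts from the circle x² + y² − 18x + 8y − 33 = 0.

Express y = (32 − 3x)/2 and substitute into the circle:
13x² − 312x + 1404 = 0  ⟹  x² − 24x + 108 = 0
x = 18 or x = 6, giving (18, −11) and (6, 7).
Chord length = distance between (18, −11) and (6, 7) = √468 = 6√13.

6√13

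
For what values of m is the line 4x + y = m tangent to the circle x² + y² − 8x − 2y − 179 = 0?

m = 17 ± 14√17

The line touches the circle iff its distance from (4, 1) is 14:
|4·4 + 1·1 − m| / √17 = 14
|m − (17)| = 14√17.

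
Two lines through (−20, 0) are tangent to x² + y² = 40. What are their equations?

A line y − (0) = m(x − (−20)) is tangent when its distance from (0, 0) is 2√10:
[m·(20) − (0)]² = 40(m² + 1)
9m² − 1 = 0, so m = 1/3 or m = −1/3.
With m = 1/3: x − 3y = −20. With m = −1/3: x + 3y = −20.

x − 3y = −20 and x + 3y = −20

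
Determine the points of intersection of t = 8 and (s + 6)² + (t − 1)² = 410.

(−25, 8) and (13, 8)

Substitute t = 8:
s² + 12s − 325 = 0
s = 13 or s = −25, giving (13, 8) and (−25, 8).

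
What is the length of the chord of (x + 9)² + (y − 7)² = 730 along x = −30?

Centre (−9, 7), r² = 730. Perpendicular distance d from centre to line = |21| / √1 = 21.
Half the chord is √(r² − d²) = √(289), so the full chord is 34.

34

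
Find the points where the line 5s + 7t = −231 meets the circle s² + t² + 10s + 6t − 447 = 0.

(−21, −18) and (−14, −23)

Substitute t = (−231 − 5s)/7:
74s² + 2590s + 21756 = 0  ⟹  s² + 35s + 294 = 0
s = −14 or s = −21, giving (−14, −23) and (−21, −18).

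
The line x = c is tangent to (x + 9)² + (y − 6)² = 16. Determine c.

c = −13 or c = −5

Tangency holds when the distance from the centre (−9, 6) to the line equals the radius 4:
|1·(−9) + 0·6 − c| / √1 = 4
|c − (−9)| = 4, so c = −5 or c = −13.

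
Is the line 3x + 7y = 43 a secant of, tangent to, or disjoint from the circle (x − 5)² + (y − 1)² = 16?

secant

Centre (5, 1), r² = 16. Distance² from centre to line = (−21)²/58 = 441/58.
Since d² < r², the line cuts the circle twice.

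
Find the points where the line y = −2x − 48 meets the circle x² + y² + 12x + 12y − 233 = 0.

From the line, y = −2x − 48. Substituting:
5x² + 180x + 1495 = 0  ⟹  x² + 36x + 299 = 0
x = −13 or x = −23, giving (−13, −22) and (−23, −2).

(−23, −2) and (−13, −22)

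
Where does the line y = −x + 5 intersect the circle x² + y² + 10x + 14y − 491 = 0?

(−11, 16) and (18, −13)

Substitute y = −x + 5:
2x² − 14x − 396 = 0  ⟹  x² − 7x − 198 = 0
x = 18 or x = −11, giving (18, −13) and (−11, 16).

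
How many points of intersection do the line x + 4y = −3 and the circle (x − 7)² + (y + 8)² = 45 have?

d² = (1·7 + 4·(−8) − (−3))²/17 = 484/17; r² = 45.
Since d² < r², the line cuts the circle twice.

2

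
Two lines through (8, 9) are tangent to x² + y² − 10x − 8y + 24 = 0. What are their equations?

A line y − (9) = m(x − (8)) is tangent when its distance from (5, 4) is √17:
[m·(−3) − (−5)]² = 17(m² + 1)
4m² + 15m − 4 = 0, so m = 1/4 or m = −4.
With m = 1/4: x − 4y = −28. With m = −4: 4x + y = 41.

x − 4y = −28 and 4x + y = 41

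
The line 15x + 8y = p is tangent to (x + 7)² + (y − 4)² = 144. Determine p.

p = −277 or p = 131

For a tangent, require d(centre, line) = r = 12.
|15·(−7) + 8·4 − p| / √289 = 12
|p − (−73)| = 12·17, so p = 131 or p = −277.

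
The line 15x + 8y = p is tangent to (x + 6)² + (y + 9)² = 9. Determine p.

The line touches the circle iff its distance from (−6, −9) is 3:
|15·(−6) + 8·(−9) − p| / √289 = 3
|p − (−162)| = 3·17, so p = −111 or p = −213.

p = −213 or p = −111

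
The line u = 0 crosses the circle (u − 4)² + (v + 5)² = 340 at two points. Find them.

The line gives u = 0. Substituting into the circle:
v² + 10v − 299 = 0
v = 13 or v = −23, giving (0, 13) and (0, −23).

(0, −23) and (0, 13)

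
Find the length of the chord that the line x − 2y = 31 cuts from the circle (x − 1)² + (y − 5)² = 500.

12√5

Substitute y = (−31 + x)/2:
5x² − 90x − 315 = 0  ⟹  x² − 18x − 63 = 0
x = 21 or x = −3, giving (21, −5) and (−3, −17).
Chord length = distance between (21, −5) and (−3, −17) = √720 = 12√5.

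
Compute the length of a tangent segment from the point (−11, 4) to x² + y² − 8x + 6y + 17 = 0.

√266

Centre (4, −3), r² = 8. |PO|² = (−15)² + (7)² = 274.
By the tangent–radius right angle, tangent length = √(|PO|² − r²) = √266.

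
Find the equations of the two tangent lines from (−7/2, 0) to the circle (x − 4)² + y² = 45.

Write the tangent as mx − y + (0 − m·(−7/2)) = 0 and set its distance from the centre to 3√5:
(15/2m − (0))² = 45(m² + 1)
m² − 4 = 0, so m = −2 or m = 2.
Through (−7/2, 0) these give 2x + y = −7 and 2x − y = −7.

2x + y = −7 and 2x − y = −7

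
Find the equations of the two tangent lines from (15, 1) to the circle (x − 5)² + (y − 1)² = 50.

A line y − (1) = m(x − (15)) is tangent when its distance from (5, 1) is 5√2:
[m·(−10) − (0)]² = 50(m² + 1)
m² − 1 = 0, so m = 1 or m = −1.
With m = 1: x − y = 14. With m = −1: x + y = 16.

x − y = 14 and x + y = 16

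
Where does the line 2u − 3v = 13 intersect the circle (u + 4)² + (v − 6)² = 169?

Express v = (−13 + 2u)/3 and substitute into the circle:
13u² − 52u − 416 = 0  ⟹  u² − 4u − 32 = 0
u = 8 or u = −4, giving (8, 1) and (−4, −7).

(−4, −7) and (8, 1)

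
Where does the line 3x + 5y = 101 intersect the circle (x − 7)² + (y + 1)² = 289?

From the line, y = (101 − 3x)/5. Substituting:
34x² − 986x + 5236 = 0  ⟹  x² − 29x + 154 = 0
x = 22 or x = 7, giving (22, 7) and (7, 16).

(7, 16) and (22, 7)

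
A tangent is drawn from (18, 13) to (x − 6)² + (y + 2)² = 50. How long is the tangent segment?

The centre is (6, −2) and r = 5√2. The square of the distance from P to the centre is 144 + 225 = 369.
By the tangent–radius right angle, tangent length = √(|PO|² − r²) = √319.

√319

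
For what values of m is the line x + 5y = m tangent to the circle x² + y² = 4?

Tangency holds when the distance from the centre (0, 0) to the line equals the radius 2:
|1·0 + 5·0 − m| / √26 = 2
|m| = 2√26.

m = ±2√26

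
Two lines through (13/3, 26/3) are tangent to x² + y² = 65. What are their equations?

7x + 4y = 65 and x − 8y = −65

Write the tangent as mx − y + (26/3 − m·(13/3)) = 0 and set its distance from the centre to √65:
[m·(−13/3) − (−26/3)]² = 65(m² + 1)
32m² + 52m − 7 = 0, so m = −7/4 or m = 1/8.
With m = −7/4: 7x + 4y = 65. With m = 1/8: x − 8y = −65.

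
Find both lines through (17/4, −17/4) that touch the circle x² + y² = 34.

3x − 5y = 34 and 5x − 3y = 34

Let a tangent through (17/4, −17/4) have slope m. Its distance from (0, 0) must equal √34:
[m·(−17/4) − (17/4)]² = 34(m² + 1)
15m² − 34m + 15 = 0, so m = 3/5 or m = 5/3.
Through (17/4, −17/4) these give 3x − 5y = 34 and 5x − 3y = 34.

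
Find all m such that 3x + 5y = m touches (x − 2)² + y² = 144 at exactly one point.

m = 6 ± 12√34

For a tangent, require d(centre, line) = r = 12.
|3·2 + 5·0 − m| / √34 = 12
|m − (6)| = 12√34.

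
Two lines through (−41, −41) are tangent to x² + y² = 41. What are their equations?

4x − 5y = 41 and 5x − 4y = −41

Write the tangent as mx − y + (−41 − m·(−41)) = 0 and set its distance from the centre to √41:
[m·(41) − (41)]² = 41(m² + 1)
20m² − 41m + 20 = 0, so m = 4/5 or m = 5/4.
Through (−41, −41) these give 4x − 5y = 41 and 5x − 4y = −41.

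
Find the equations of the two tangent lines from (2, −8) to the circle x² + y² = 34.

3x + 5y = −34 and 5x − 3y = 34

Write the tangent as mx − y + (−8 − m·(2)) = 0 and set its distance from the centre to √34:
(−2m − (8))² = 34(m² + 1)
15m² − 16m − 15 = 0, so m = −3/5 or m = 5/3.
With m = −3/5: 3x + 5y = −34. With m = 5/3: 5x − 3y = 34.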